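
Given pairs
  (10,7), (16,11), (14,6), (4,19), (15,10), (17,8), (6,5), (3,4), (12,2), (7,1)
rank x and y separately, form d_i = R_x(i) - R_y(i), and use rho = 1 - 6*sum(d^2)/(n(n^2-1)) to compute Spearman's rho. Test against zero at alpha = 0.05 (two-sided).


Step 1: Rank x and y separately (midranks; no ties here).
rank(x): 10->5, 16->9, 14->7, 4->2, 15->8, 17->10, 6->3, 3->1, 12->6, 7->4
rank(y): 7->6, 11->9, 6->5, 19->10, 10->8, 8->7, 5->4, 4->3, 2->2, 1->1
Step 2: d_i = R_x(i) - R_y(i); compute d_i^2.
  (5-6)^2=1, (9-9)^2=0, (7-5)^2=4, (2-10)^2=64, (8-8)^2=0, (10-7)^2=9, (3-4)^2=1, (1-3)^2=4, (6-2)^2=16, (4-1)^2=9
sum(d^2) = 108.
Step 3: rho = 1 - 6*108 / (10*(10^2 - 1)) = 1 - 648/990 = 0.345455.
Step 4: Under H0, t = rho * sqrt((n-2)/(1-rho^2)) = 1.0412 ~ t(8).
Step 5: Two-sided p-value from the t-distribution with 8 df = 0.328227.
Step 6: alpha = 0.05. fail to reject H0.

rho = 0.3455, p = 0.328227, fail to reject H0 at alpha = 0.05.


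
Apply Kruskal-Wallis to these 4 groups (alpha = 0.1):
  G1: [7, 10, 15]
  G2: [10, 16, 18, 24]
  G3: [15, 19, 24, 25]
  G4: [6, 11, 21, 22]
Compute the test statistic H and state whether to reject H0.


Step 1: Combine all N = 15 observations and assign midranks.
sorted (value, group, rank): (6,G4,1), (7,G1,2), (10,G1,3.5), (10,G2,3.5), (11,G4,5), (15,G1,6.5), (15,G3,6.5), (16,G2,8), (18,G2,9), (19,G3,10), (21,G4,11), (22,G4,12), (24,G2,13.5), (24,G3,13.5), (25,G3,15)
Step 2: Sum ranks within each group.
R_1 = 12 (n_1 = 3)
R_2 = 34 (n_2 = 4)
R_3 = 45 (n_3 = 4)
R_4 = 29 (n_4 = 4)
Step 3: H = 12/(N(N+1)) * sum(R_i^2/n_i) - 3(N+1)
     = 12/(15*16) * (12^2/3 + 34^2/4 + 45^2/4 + 29^2/4) - 3*16
     = 0.050000 * 1053.5 - 48
     = 4.675000.
Step 4: Ties present; correction factor C = 1 - 18/(15^3 - 15) = 0.994643. Corrected H = 4.675000 / 0.994643 = 4.700180.
Step 5: Under H0, H ~ chi^2(3); p-value = 0.195115.
Step 6: alpha = 0.1. fail to reject H0.

H = 4.7002, df = 3, p = 0.195115, fail to reject H0.


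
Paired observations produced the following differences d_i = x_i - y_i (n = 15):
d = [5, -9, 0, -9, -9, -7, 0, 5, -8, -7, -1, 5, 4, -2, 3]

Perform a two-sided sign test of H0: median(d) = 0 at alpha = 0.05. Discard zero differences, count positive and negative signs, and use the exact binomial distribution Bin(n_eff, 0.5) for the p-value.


Step 1: Discard zero differences. Original n = 15; n_eff = number of nonzero differences = 13.
Nonzero differences (with sign): +5, -9, -9, -9, -7, +5, -8, -7, -1, +5, +4, -2, +3
Step 2: Count signs: positive = 5, negative = 8.
Step 3: Under H0: P(positive) = 0.5, so the number of positives S ~ Bin(13, 0.5).
Step 4: Two-sided exact p-value = sum of Bin(13,0.5) probabilities at or below the observed probability = 0.581055.
Step 5: alpha = 0.05. fail to reject H0.

n_eff = 13, pos = 5, neg = 8, p = 0.581055, fail to reject H0.


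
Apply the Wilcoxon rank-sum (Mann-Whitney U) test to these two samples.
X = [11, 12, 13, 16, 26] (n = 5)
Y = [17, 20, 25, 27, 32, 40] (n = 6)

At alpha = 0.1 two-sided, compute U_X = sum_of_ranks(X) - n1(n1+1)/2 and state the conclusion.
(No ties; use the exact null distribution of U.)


Step 1: Combine and sort all 11 observations; assign midranks.
sorted (value, group): (11,X), (12,X), (13,X), (16,X), (17,Y), (20,Y), (25,Y), (26,X), (27,Y), (32,Y), (40,Y)
ranks: 11->1, 12->2, 13->3, 16->4, 17->5, 20->6, 25->7, 26->8, 27->9, 32->10, 40->11
Step 2: Rank sum for X: R1 = 1 + 2 + 3 + 4 + 8 = 18.
Step 3: U_X = R1 - n1(n1+1)/2 = 18 - 5*6/2 = 18 - 15 = 3.
       U_Y = n1*n2 - U_X = 30 - 3 = 27.
Step 4: No ties, so the exact null distribution of U (based on enumerating the C(11,5) = 462 equally likely rank assignments) gives the two-sided p-value.
Step 5: p-value = 0.030303; compare to alpha = 0.1. reject H0.

U_X = 3, p = 0.030303, reject H0 at alpha = 0.1.


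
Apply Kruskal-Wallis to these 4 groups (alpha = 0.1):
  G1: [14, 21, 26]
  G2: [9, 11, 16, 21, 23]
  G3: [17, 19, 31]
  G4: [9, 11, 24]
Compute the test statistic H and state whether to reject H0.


Step 1: Combine all N = 14 observations and assign midranks.
sorted (value, group, rank): (9,G2,1.5), (9,G4,1.5), (11,G2,3.5), (11,G4,3.5), (14,G1,5), (16,G2,6), (17,G3,7), (19,G3,8), (21,G1,9.5), (21,G2,9.5), (23,G2,11), (24,G4,12), (26,G1,13), (31,G3,14)
Step 2: Sum ranks within each group.
R_1 = 27.5 (n_1 = 3)
R_2 = 31.5 (n_2 = 5)
R_3 = 29 (n_3 = 3)
R_4 = 17 (n_4 = 3)
Step 3: H = 12/(N(N+1)) * sum(R_i^2/n_i) - 3(N+1)
     = 12/(14*15) * (27.5^2/3 + 31.5^2/5 + 29^2/3 + 17^2/3) - 3*15
     = 0.057143 * 827.2 - 45
     = 2.268571.
Step 4: Ties present; correction factor C = 1 - 18/(14^3 - 14) = 0.993407. Corrected H = 2.268571 / 0.993407 = 2.283628.
Step 5: Under H0, H ~ chi^2(3); p-value = 0.515665.
Step 6: alpha = 0.1. fail to reject H0.

H = 2.2836, df = 3, p = 0.515665, fail to reject H0.


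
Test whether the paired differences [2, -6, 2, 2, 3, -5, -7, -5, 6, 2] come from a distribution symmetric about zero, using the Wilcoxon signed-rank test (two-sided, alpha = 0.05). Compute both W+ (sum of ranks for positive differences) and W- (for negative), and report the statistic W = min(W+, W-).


Step 1: Drop any zero differences (none here) and take |d_i|.
|d| = [2, 6, 2, 2, 3, 5, 7, 5, 6, 2]
Step 2: Midrank |d_i| (ties get averaged ranks).
ranks: |2|->2.5, |6|->8.5, |2|->2.5, |2|->2.5, |3|->5, |5|->6.5, |7|->10, |5|->6.5, |6|->8.5, |2|->2.5
Step 3: Attach original signs; sum ranks with positive sign and with negative sign.
W+ = 2.5 + 2.5 + 2.5 + 5 + 8.5 + 2.5 = 23.5
W- = 8.5 + 6.5 + 10 + 6.5 = 31.5
(Check: W+ + W- = 55 should equal n(n+1)/2 = 55.)
Step 4: Test statistic W = min(W+, W-) = 23.5.
Step 5: Ties in |d|, so use the tie-corrected normal approximation.
        E[W] = n(n+1)/4 = 10*11/4 = 27.5.
        Tie groups: |d|=2 (t=4), |d|=5 (t=2), |d|=6 (t=2); sum(t^3 - t) = 72.
        Var[W] = n(n+1)(2n+1)/24 - sum(t^3-t)/48 = 2310/24 - 72/48 = 94.75.
        z = (W - E[W]) / sqrt(Var[W]) = (23.5 - 27.5) / 9.7340 = -0.4109.
        Two-sided p = 2*Phi(z) = 0.681122.
Step 6: alpha = 0.05. fail to reject H0.

W+ = 23.5, W- = 31.5, W = min = 23.5, p = 0.681122, fail to reject H0.


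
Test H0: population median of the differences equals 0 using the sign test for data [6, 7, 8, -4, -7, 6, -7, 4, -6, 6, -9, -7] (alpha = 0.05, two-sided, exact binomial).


Step 1: Discard zero differences. Original n = 12; n_eff = number of nonzero differences = 12.
Nonzero differences (with sign): +6, +7, +8, -4, -7, +6, -7, +4, -6, +6, -9, -7
Step 2: Count signs: positive = 6, negative = 6.
Step 3: Under H0: P(positive) = 0.5, so the number of positives S ~ Bin(12, 0.5).
Step 4: Two-sided exact p-value = sum of Bin(12,0.5) probabilities at or below the observed probability = 1.000000.
Step 5: alpha = 0.05. fail to reject H0.

n_eff = 12, pos = 6, neg = 6, p = 1.000000, fail to reject H0.


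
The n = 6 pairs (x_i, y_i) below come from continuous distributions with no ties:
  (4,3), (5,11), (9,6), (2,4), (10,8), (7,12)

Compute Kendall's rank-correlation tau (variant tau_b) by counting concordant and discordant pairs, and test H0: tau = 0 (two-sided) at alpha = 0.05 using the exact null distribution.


Step 1: Enumerate the 15 unordered pairs (i,j) with i<j and classify each by sign(x_j-x_i) * sign(y_j-y_i).
  (1,2):dx=+1,dy=+8->C; (1,3):dx=+5,dy=+3->C; (1,4):dx=-2,dy=+1->D; (1,5):dx=+6,dy=+5->C
  (1,6):dx=+3,dy=+9->C; (2,3):dx=+4,dy=-5->D; (2,4):dx=-3,dy=-7->C; (2,5):dx=+5,dy=-3->D
  (2,6):dx=+2,dy=+1->C; (3,4):dx=-7,dy=-2->C; (3,5):dx=+1,dy=+2->C; (3,6):dx=-2,dy=+6->D
  (4,5):dx=+8,dy=+4->C; (4,6):dx=+5,dy=+8->C; (5,6):dx=-3,dy=+4->D
Step 2: C = 10, D = 5, total pairs = 15.
Step 3: tau = (C - D)/(n(n-1)/2) = (10 - 5)/15 = 0.333333.
Step 4: Exact two-sided p-value (enumerate n! = 720 permutations of y under H0): p = 0.469444.
Step 5: alpha = 0.05. fail to reject H0.

tau_b = 0.3333 (C=10, D=5), p = 0.469444, fail to reject H0.


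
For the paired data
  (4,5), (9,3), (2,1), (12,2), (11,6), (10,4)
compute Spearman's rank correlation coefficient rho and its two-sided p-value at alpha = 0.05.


Step 1: Rank x and y separately (midranks; no ties here).
rank(x): 4->2, 9->3, 2->1, 12->6, 11->5, 10->4
rank(y): 5->5, 3->3, 1->1, 2->2, 6->6, 4->4
Step 2: d_i = R_x(i) - R_y(i); compute d_i^2.
  (2-5)^2=9, (3-3)^2=0, (1-1)^2=0, (6-2)^2=16, (5-6)^2=1, (4-4)^2=0
sum(d^2) = 26.
Step 3: rho = 1 - 6*26 / (6*(6^2 - 1)) = 1 - 156/210 = 0.257143.
Step 4: Under H0, t = rho * sqrt((n-2)/(1-rho^2)) = 0.5322 ~ t(4).
Step 5: Two-sided p-value from the t-distribution with 4 df = 0.622787.
Step 6: alpha = 0.05. fail to reject H0.

rho = 0.2571, p = 0.622787, fail to reject H0 at alpha = 0.05.


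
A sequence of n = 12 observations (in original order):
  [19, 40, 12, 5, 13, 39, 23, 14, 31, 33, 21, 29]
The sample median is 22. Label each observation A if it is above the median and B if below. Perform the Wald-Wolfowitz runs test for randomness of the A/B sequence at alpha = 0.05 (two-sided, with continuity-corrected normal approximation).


Step 1: Compute median = 22; label A = above, B = below.
Labels in order: BABBBAABAABA  (n_A = 6, n_B = 6)
Step 2: Count runs R = 8.
Step 3: Under H0 (random ordering), E[R] = 2*n_A*n_B/(n_A+n_B) + 1 = 2*6*6/12 + 1 = 7.0000.
        Var[R] = 2*n_A*n_B*(2*n_A*n_B - n_A - n_B) / ((n_A+n_B)^2 * (n_A+n_B-1)) = 4320/1584 = 2.7273.
        SD[R] = 1.6514.
Step 4: Continuity-corrected z = (R - 0.5 - E[R]) / SD[R] = (8 - 0.5 - 7.0000) / 1.6514 = 0.3028.
Step 5: Two-sided p-value via normal approximation = 2*(1 - Phi(|z|)) = 0.762069.
Step 6: alpha = 0.05. fail to reject H0.

R = 8, z = 0.3028, p = 0.762069, fail to reject H0.


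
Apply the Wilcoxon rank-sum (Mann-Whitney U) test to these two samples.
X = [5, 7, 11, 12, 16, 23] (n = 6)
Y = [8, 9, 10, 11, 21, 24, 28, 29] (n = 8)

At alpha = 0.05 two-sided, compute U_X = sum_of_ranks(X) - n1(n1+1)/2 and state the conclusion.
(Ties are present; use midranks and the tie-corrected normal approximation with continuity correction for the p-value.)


Step 1: Combine and sort all 14 observations; assign midranks.
sorted (value, group): (5,X), (7,X), (8,Y), (9,Y), (10,Y), (11,X), (11,Y), (12,X), (16,X), (21,Y), (23,X), (24,Y), (28,Y), (29,Y)
ranks: 5->1, 7->2, 8->3, 9->4, 10->5, 11->6.5, 11->6.5, 12->8, 16->9, 21->10, 23->11, 24->12, 28->13, 29->14
Step 2: Rank sum for X: R1 = 1 + 2 + 6.5 + 8 + 9 + 11 = 37.5.
Step 3: U_X = R1 - n1(n1+1)/2 = 37.5 - 6*7/2 = 37.5 - 21 = 16.5.
       U_Y = n1*n2 - U_X = 48 - 16.5 = 31.5.
Step 4: Ties are present, so use the tie-corrected normal approximation (with continuity correction) for the p-value.
Step 5: p-value = 0.365629; compare to alpha = 0.05. fail to reject H0.

U_X = 16.5, p = 0.365629, fail to reject H0 at alpha = 0.05.


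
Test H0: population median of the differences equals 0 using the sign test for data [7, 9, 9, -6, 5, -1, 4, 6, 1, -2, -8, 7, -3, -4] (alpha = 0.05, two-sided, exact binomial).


Step 1: Discard zero differences. Original n = 14; n_eff = number of nonzero differences = 14.
Nonzero differences (with sign): +7, +9, +9, -6, +5, -1, +4, +6, +1, -2, -8, +7, -3, -4
Step 2: Count signs: positive = 8, negative = 6.
Step 3: Under H0: P(positive) = 0.5, so the number of positives S ~ Bin(14, 0.5).
Step 4: Two-sided exact p-value = sum of Bin(14,0.5) probabilities at or below the observed probability = 0.790527.
Step 5: alpha = 0.05. fail to reject H0.

n_eff = 14, pos = 8, neg = 6, p = 0.790527, fail to reject H0.


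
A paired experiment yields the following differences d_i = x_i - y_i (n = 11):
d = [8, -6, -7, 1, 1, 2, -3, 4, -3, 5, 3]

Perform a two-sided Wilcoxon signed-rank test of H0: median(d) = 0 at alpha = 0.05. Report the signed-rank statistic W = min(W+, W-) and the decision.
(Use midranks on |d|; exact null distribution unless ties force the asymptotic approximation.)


Step 1: Drop any zero differences (none here) and take |d_i|.
|d| = [8, 6, 7, 1, 1, 2, 3, 4, 3, 5, 3]
Step 2: Midrank |d_i| (ties get averaged ranks).
ranks: |8|->11, |6|->9, |7|->10, |1|->1.5, |1|->1.5, |2|->3, |3|->5, |4|->7, |3|->5, |5|->8, |3|->5
Step 3: Attach original signs; sum ranks with positive sign and with negative sign.
W+ = 11 + 1.5 + 1.5 + 3 + 7 + 8 + 5 = 37
W- = 9 + 10 + 5 + 5 = 29
(Check: W+ + W- = 66 should equal n(n+1)/2 = 66.)
Step 4: Test statistic W = min(W+, W-) = 29.
Step 5: Ties in |d|, so use the tie-corrected normal approximation.
        E[W] = n(n+1)/4 = 11*12/4 = 33.
        Tie groups: |d|=1 (t=2), |d|=3 (t=3); sum(t^3 - t) = 30.
        Var[W] = n(n+1)(2n+1)/24 - sum(t^3-t)/48 = 3036/24 - 30/48 = 125.875.
        z = (W - E[W]) / sqrt(Var[W]) = (29 - 33) / 11.2194 = -0.3565.
        Two-sided p = 2*Phi(z) = 0.721447.
Step 6: alpha = 0.05. fail to reject H0.

W+ = 37, W- = 29, W = min = 29, p = 0.721447, fail to reject H0.


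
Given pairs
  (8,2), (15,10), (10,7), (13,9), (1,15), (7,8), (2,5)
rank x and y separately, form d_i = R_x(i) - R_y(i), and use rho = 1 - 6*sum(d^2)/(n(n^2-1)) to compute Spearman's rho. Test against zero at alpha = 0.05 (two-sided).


Step 1: Rank x and y separately (midranks; no ties here).
rank(x): 8->4, 15->7, 10->5, 13->6, 1->1, 7->3, 2->2
rank(y): 2->1, 10->6, 7->3, 9->5, 15->7, 8->4, 5->2
Step 2: d_i = R_x(i) - R_y(i); compute d_i^2.
  (4-1)^2=9, (7-6)^2=1, (5-3)^2=4, (6-5)^2=1, (1-7)^2=36, (3-4)^2=1, (2-2)^2=0
sum(d^2) = 52.
Step 3: rho = 1 - 6*52 / (7*(7^2 - 1)) = 1 - 312/336 = 0.071429.
Step 4: Under H0, t = rho * sqrt((n-2)/(1-rho^2)) = 0.1601 ~ t(5).
Step 5: Two-sided p-value from the t-distribution with 5 df = 0.879048.
Step 6: alpha = 0.05. fail to reject H0.

rho = 0.0714, p = 0.879048, fail to reject H0 at alpha = 0.05.


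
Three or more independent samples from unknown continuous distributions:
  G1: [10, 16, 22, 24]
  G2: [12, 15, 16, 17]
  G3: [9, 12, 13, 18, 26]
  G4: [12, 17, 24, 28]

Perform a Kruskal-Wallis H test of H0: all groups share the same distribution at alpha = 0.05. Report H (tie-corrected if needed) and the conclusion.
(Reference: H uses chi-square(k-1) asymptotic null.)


Step 1: Combine all N = 17 observations and assign midranks.
sorted (value, group, rank): (9,G3,1), (10,G1,2), (12,G2,4), (12,G3,4), (12,G4,4), (13,G3,6), (15,G2,7), (16,G1,8.5), (16,G2,8.5), (17,G2,10.5), (17,G4,10.5), (18,G3,12), (22,G1,13), (24,G1,14.5), (24,G4,14.5), (26,G3,16), (28,G4,17)
Step 2: Sum ranks within each group.
R_1 = 38 (n_1 = 4)
R_2 = 30 (n_2 = 4)
R_3 = 39 (n_3 = 5)
R_4 = 46 (n_4 = 4)
Step 3: H = 12/(N(N+1)) * sum(R_i^2/n_i) - 3(N+1)
     = 12/(17*18) * (38^2/4 + 30^2/4 + 39^2/5 + 46^2/4) - 3*18
     = 0.039216 * 1419.2 - 54
     = 1.654902.
Step 4: Ties present; correction factor C = 1 - 42/(17^3 - 17) = 0.991422. Corrected H = 1.654902 / 0.991422 = 1.669221.
Step 5: Under H0, H ~ chi^2(3); p-value = 0.643798.
Step 6: alpha = 0.05. fail to reject H0.

H = 1.6692, df = 3, p = 0.643798, fail to reject H0.


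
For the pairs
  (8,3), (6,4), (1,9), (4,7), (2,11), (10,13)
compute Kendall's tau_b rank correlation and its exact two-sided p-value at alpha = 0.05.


Step 1: Enumerate the 15 unordered pairs (i,j) with i<j and classify each by sign(x_j-x_i) * sign(y_j-y_i).
  (1,2):dx=-2,dy=+1->D; (1,3):dx=-7,dy=+6->D; (1,4):dx=-4,dy=+4->D; (1,5):dx=-6,dy=+8->D
  (1,6):dx=+2,dy=+10->C; (2,3):dx=-5,dy=+5->D; (2,4):dx=-2,dy=+3->D; (2,5):dx=-4,dy=+7->D
  (2,6):dx=+4,dy=+9->C; (3,4):dx=+3,dy=-2->D; (3,5):dx=+1,dy=+2->C; (3,6):dx=+9,dy=+4->C
  (4,5):dx=-2,dy=+4->D; (4,6):dx=+6,dy=+6->C; (5,6):dx=+8,dy=+2->C
Step 2: C = 6, D = 9, total pairs = 15.
Step 3: tau = (C - D)/(n(n-1)/2) = (6 - 9)/15 = -0.200000.
Step 4: Exact two-sided p-value (enumerate n! = 720 permutations of y under H0): p = 0.719444.
Step 5: alpha = 0.05. fail to reject H0.

tau_b = -0.2000 (C=6, D=9), p = 0.719444, fail to reject H0.


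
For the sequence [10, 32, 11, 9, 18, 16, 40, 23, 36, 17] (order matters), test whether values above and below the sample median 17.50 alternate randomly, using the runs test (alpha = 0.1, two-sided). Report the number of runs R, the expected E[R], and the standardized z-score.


Step 1: Compute median = 17.50; label A = above, B = below.
Labels in order: BABBABAAAB  (n_A = 5, n_B = 5)
Step 2: Count runs R = 7.
Step 3: Under H0 (random ordering), E[R] = 2*n_A*n_B/(n_A+n_B) + 1 = 2*5*5/10 + 1 = 6.0000.
        Var[R] = 2*n_A*n_B*(2*n_A*n_B - n_A - n_B) / ((n_A+n_B)^2 * (n_A+n_B-1)) = 2000/900 = 2.2222.
        SD[R] = 1.4907.
Step 4: Continuity-corrected z = (R - 0.5 - E[R]) / SD[R] = (7 - 0.5 - 6.0000) / 1.4907 = 0.3354.
Step 5: Two-sided p-value via normal approximation = 2*(1 - Phi(|z|)) = 0.737316.
Step 6: alpha = 0.1. fail to reject H0.

R = 7, z = 0.3354, p = 0.737316, fail to reject H0.


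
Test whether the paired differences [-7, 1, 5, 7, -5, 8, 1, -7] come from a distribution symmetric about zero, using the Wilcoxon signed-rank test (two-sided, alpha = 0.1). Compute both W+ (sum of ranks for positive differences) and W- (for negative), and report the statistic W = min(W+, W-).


Step 1: Drop any zero differences (none here) and take |d_i|.
|d| = [7, 1, 5, 7, 5, 8, 1, 7]
Step 2: Midrank |d_i| (ties get averaged ranks).
ranks: |7|->6, |1|->1.5, |5|->3.5, |7|->6, |5|->3.5, |8|->8, |1|->1.5, |7|->6
Step 3: Attach original signs; sum ranks with positive sign and with negative sign.
W+ = 1.5 + 3.5 + 6 + 8 + 1.5 = 20.5
W- = 6 + 3.5 + 6 = 15.5
(Check: W+ + W- = 36 should equal n(n+1)/2 = 36.)
Step 4: Test statistic W = min(W+, W-) = 15.5.
Step 5: Ties in |d|, so use the tie-corrected normal approximation.
        E[W] = n(n+1)/4 = 8*9/4 = 18.
        Tie groups: |d|=1 (t=2), |d|=5 (t=2), |d|=7 (t=3); sum(t^3 - t) = 36.
        Var[W] = n(n+1)(2n+1)/24 - sum(t^3-t)/48 = 1224/24 - 36/48 = 50.25.
        z = (W - E[W]) / sqrt(Var[W]) = (15.5 - 18) / 7.0887 = -0.3527.
        Two-sided p = 2*Phi(z) = 0.724334.
Step 6: alpha = 0.1. fail to reject H0.

W+ = 20.5, W- = 15.5, W = min = 15.5, p = 0.724334, fail to reject H0.


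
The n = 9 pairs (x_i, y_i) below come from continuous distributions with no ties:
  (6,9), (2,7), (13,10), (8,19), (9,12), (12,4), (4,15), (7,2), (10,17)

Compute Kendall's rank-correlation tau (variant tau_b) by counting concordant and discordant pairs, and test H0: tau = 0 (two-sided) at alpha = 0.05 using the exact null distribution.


Step 1: Enumerate the 36 unordered pairs (i,j) with i<j and classify each by sign(x_j-x_i) * sign(y_j-y_i).
  (1,2):dx=-4,dy=-2->C; (1,3):dx=+7,dy=+1->C; (1,4):dx=+2,dy=+10->C; (1,5):dx=+3,dy=+3->C
  (1,6):dx=+6,dy=-5->D; (1,7):dx=-2,dy=+6->D; (1,8):dx=+1,dy=-7->D; (1,9):dx=+4,dy=+8->C
  (2,3):dx=+11,dy=+3->C; (2,4):dx=+6,dy=+12->C; (2,5):dx=+7,dy=+5->C; (2,6):dx=+10,dy=-3->D
  (2,7):dx=+2,dy=+8->C; (2,8):dx=+5,dy=-5->D; (2,9):dx=+8,dy=+10->C; (3,4):dx=-5,dy=+9->D
  (3,5):dx=-4,dy=+2->D; (3,6):dx=-1,dy=-6->C; (3,7):dx=-9,dy=+5->D; (3,8):dx=-6,dy=-8->C
  (3,9):dx=-3,dy=+7->D; (4,5):dx=+1,dy=-7->D; (4,6):dx=+4,dy=-15->D; (4,7):dx=-4,dy=-4->C
  (4,8):dx=-1,dy=-17->C; (4,9):dx=+2,dy=-2->D; (5,6):dx=+3,dy=-8->D; (5,7):dx=-5,dy=+3->D
  (5,8):dx=-2,dy=-10->C; (5,9):dx=+1,dy=+5->C; (6,7):dx=-8,dy=+11->D; (6,8):dx=-5,dy=-2->C
  (6,9):dx=-2,dy=+13->D; (7,8):dx=+3,dy=-13->D; (7,9):dx=+6,dy=+2->C; (8,9):dx=+3,dy=+15->C
Step 2: C = 19, D = 17, total pairs = 36.
Step 3: tau = (C - D)/(n(n-1)/2) = (19 - 17)/36 = 0.055556.
Step 4: Exact two-sided p-value (enumerate n! = 362880 permutations of y under H0): p = 0.919455.
Step 5: alpha = 0.05. fail to reject H0.

tau_b = 0.0556 (C=19, D=17), p = 0.919455, fail to reject H0.


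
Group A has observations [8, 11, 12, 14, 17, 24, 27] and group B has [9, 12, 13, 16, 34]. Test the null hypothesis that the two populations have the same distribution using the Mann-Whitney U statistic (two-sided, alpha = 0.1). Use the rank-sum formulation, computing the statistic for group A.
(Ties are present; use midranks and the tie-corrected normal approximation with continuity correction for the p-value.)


Step 1: Combine and sort all 12 observations; assign midranks.
sorted (value, group): (8,X), (9,Y), (11,X), (12,X), (12,Y), (13,Y), (14,X), (16,Y), (17,X), (24,X), (27,X), (34,Y)
ranks: 8->1, 9->2, 11->3, 12->4.5, 12->4.5, 13->6, 14->7, 16->8, 17->9, 24->10, 27->11, 34->12
Step 2: Rank sum for X: R1 = 1 + 3 + 4.5 + 7 + 9 + 10 + 11 = 45.5.
Step 3: U_X = R1 - n1(n1+1)/2 = 45.5 - 7*8/2 = 45.5 - 28 = 17.5.
       U_Y = n1*n2 - U_X = 35 - 17.5 = 17.5.
Step 4: Ties are present, so use the tie-corrected normal approximation (with continuity correction) for the p-value.
Step 5: p-value = 1.000000; compare to alpha = 0.1. fail to reject H0.

U_X = 17.5, p = 1.000000, fail to reject H0 at alpha = 0.1.


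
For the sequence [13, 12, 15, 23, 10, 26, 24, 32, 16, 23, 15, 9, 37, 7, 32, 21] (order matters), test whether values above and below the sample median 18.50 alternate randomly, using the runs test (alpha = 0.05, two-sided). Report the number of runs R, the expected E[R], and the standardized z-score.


Step 1: Compute median = 18.50; label A = above, B = below.
Labels in order: BBBABAAABABBABAA  (n_A = 8, n_B = 8)
Step 2: Count runs R = 10.
Step 3: Under H0 (random ordering), E[R] = 2*n_A*n_B/(n_A+n_B) + 1 = 2*8*8/16 + 1 = 9.0000.
        Var[R] = 2*n_A*n_B*(2*n_A*n_B - n_A - n_B) / ((n_A+n_B)^2 * (n_A+n_B-1)) = 14336/3840 = 3.7333.
        SD[R] = 1.9322.
Step 4: Continuity-corrected z = (R - 0.5 - E[R]) / SD[R] = (10 - 0.5 - 9.0000) / 1.9322 = 0.2588.
Step 5: Two-sided p-value via normal approximation = 2*(1 - Phi(|z|)) = 0.795809.
Step 6: alpha = 0.05. fail to reject H0.

R = 10, z = 0.2588, p = 0.795809, fail to reject H0.


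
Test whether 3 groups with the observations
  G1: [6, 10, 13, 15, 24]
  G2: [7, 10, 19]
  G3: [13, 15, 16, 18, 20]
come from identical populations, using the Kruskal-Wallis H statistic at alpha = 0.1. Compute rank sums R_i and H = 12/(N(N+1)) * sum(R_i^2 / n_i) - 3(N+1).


Step 1: Combine all N = 13 observations and assign midranks.
sorted (value, group, rank): (6,G1,1), (7,G2,2), (10,G1,3.5), (10,G2,3.5), (13,G1,5.5), (13,G3,5.5), (15,G1,7.5), (15,G3,7.5), (16,G3,9), (18,G3,10), (19,G2,11), (20,G3,12), (24,G1,13)
Step 2: Sum ranks within each group.
R_1 = 30.5 (n_1 = 5)
R_2 = 16.5 (n_2 = 3)
R_3 = 44 (n_3 = 5)
Step 3: H = 12/(N(N+1)) * sum(R_i^2/n_i) - 3(N+1)
     = 12/(13*14) * (30.5^2/5 + 16.5^2/3 + 44^2/5) - 3*14
     = 0.065934 * 664 - 42
     = 1.780220.
Step 4: Ties present; correction factor C = 1 - 18/(13^3 - 13) = 0.991758. Corrected H = 1.780220 / 0.991758 = 1.795014.
Step 5: Under H0, H ~ chi^2(2); p-value = 0.407585.
Step 6: alpha = 0.1. fail to reject H0.

H = 1.7950, df = 2, p = 0.407585, fail to reject H0.


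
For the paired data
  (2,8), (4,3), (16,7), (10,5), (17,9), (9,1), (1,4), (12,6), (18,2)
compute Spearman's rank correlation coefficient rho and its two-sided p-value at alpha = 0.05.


Step 1: Rank x and y separately (midranks; no ties here).
rank(x): 2->2, 4->3, 16->7, 10->5, 17->8, 9->4, 1->1, 12->6, 18->9
rank(y): 8->8, 3->3, 7->7, 5->5, 9->9, 1->1, 4->4, 6->6, 2->2
Step 2: d_i = R_x(i) - R_y(i); compute d_i^2.
  (2-8)^2=36, (3-3)^2=0, (7-7)^2=0, (5-5)^2=0, (8-9)^2=1, (4-1)^2=9, (1-4)^2=9, (6-6)^2=0, (9-2)^2=49
sum(d^2) = 104.
Step 3: rho = 1 - 6*104 / (9*(9^2 - 1)) = 1 - 624/720 = 0.133333.
Step 4: Under H0, t = rho * sqrt((n-2)/(1-rho^2)) = 0.3559 ~ t(7).
Step 5: Two-sided p-value from the t-distribution with 7 df = 0.732368.
Step 6: alpha = 0.05. fail to reject H0.

rho = 0.1333, p = 0.732368, fail to reject H0 at alpha = 0.05.


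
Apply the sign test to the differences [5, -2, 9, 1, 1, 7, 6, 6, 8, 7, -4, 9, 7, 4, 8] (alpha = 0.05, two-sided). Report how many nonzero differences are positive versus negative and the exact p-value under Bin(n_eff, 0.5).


Step 1: Discard zero differences. Original n = 15; n_eff = number of nonzero differences = 15.
Nonzero differences (with sign): +5, -2, +9, +1, +1, +7, +6, +6, +8, +7, -4, +9, +7, +4, +8
Step 2: Count signs: positive = 13, negative = 2.
Step 3: Under H0: P(positive) = 0.5, so the number of positives S ~ Bin(15, 0.5).
Step 4: Two-sided exact p-value = sum of Bin(15,0.5) probabilities at or below the observed probability = 0.007385.
Step 5: alpha = 0.05. reject H0.

n_eff = 15, pos = 13, neg = 2, p = 0.007385, reject H0.


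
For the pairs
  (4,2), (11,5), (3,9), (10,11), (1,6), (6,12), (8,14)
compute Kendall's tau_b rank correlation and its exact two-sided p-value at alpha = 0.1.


Step 1: Enumerate the 21 unordered pairs (i,j) with i<j and classify each by sign(x_j-x_i) * sign(y_j-y_i).
  (1,2):dx=+7,dy=+3->C; (1,3):dx=-1,dy=+7->D; (1,4):dx=+6,dy=+9->C; (1,5):dx=-3,dy=+4->D
  (1,6):dx=+2,dy=+10->C; (1,7):dx=+4,dy=+12->C; (2,3):dx=-8,dy=+4->D; (2,4):dx=-1,dy=+6->D
  (2,5):dx=-10,dy=+1->D; (2,6):dx=-5,dy=+7->D; (2,7):dx=-3,dy=+9->D; (3,4):dx=+7,dy=+2->C
  (3,5):dx=-2,dy=-3->C; (3,6):dx=+3,dy=+3->C; (3,7):dx=+5,dy=+5->C; (4,5):dx=-9,dy=-5->C
  (4,6):dx=-4,dy=+1->D; (4,7):dx=-2,dy=+3->D; (5,6):dx=+5,dy=+6->C; (5,7):dx=+7,dy=+8->C
  (6,7):dx=+2,dy=+2->C
Step 2: C = 12, D = 9, total pairs = 21.
Step 3: tau = (C - D)/(n(n-1)/2) = (12 - 9)/21 = 0.142857.
Step 4: Exact two-sided p-value (enumerate n! = 5040 permutations of y under H0): p = 0.772619.
Step 5: alpha = 0.1. fail to reject H0.

tau_b = 0.1429 (C=12, D=9), p = 0.772619, fail to reject H0.


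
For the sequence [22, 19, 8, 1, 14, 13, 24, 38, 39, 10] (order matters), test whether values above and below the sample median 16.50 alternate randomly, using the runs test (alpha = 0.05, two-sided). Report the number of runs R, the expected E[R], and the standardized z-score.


Step 1: Compute median = 16.50; label A = above, B = below.
Labels in order: AABBBBAAAB  (n_A = 5, n_B = 5)
Step 2: Count runs R = 4.
Step 3: Under H0 (random ordering), E[R] = 2*n_A*n_B/(n_A+n_B) + 1 = 2*5*5/10 + 1 = 6.0000.
        Var[R] = 2*n_A*n_B*(2*n_A*n_B - n_A - n_B) / ((n_A+n_B)^2 * (n_A+n_B-1)) = 2000/900 = 2.2222.
        SD[R] = 1.4907.
Step 4: Continuity-corrected z = (R + 0.5 - E[R]) / SD[R] = (4 + 0.5 - 6.0000) / 1.4907 = -1.0062.
Step 5: Two-sided p-value via normal approximation = 2*(1 - Phi(|z|)) = 0.314305.
Step 6: alpha = 0.05. fail to reject H0.

R = 4, z = -1.0062, p = 0.314305, fail to reject H0.


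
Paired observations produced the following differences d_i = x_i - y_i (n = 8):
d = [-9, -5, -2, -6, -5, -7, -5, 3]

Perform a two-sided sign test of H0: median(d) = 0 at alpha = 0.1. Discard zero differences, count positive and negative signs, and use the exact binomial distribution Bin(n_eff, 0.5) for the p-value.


Step 1: Discard zero differences. Original n = 8; n_eff = number of nonzero differences = 8.
Nonzero differences (with sign): -9, -5, -2, -6, -5, -7, -5, +3
Step 2: Count signs: positive = 1, negative = 7.
Step 3: Under H0: P(positive) = 0.5, so the number of positives S ~ Bin(8, 0.5).
Step 4: Two-sided exact p-value = sum of Bin(8,0.5) probabilities at or below the observed probability = 0.070312.
Step 5: alpha = 0.1. reject H0.

n_eff = 8, pos = 1, neg = 7, p = 0.070312, reject H0.


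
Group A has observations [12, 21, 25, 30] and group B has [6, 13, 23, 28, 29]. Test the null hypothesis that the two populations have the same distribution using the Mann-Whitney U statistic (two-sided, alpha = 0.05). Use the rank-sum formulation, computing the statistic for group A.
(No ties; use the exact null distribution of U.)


Step 1: Combine and sort all 9 observations; assign midranks.
sorted (value, group): (6,Y), (12,X), (13,Y), (21,X), (23,Y), (25,X), (28,Y), (29,Y), (30,X)
ranks: 6->1, 12->2, 13->3, 21->4, 23->5, 25->6, 28->7, 29->8, 30->9
Step 2: Rank sum for X: R1 = 2 + 4 + 6 + 9 = 21.
Step 3: U_X = R1 - n1(n1+1)/2 = 21 - 4*5/2 = 21 - 10 = 11.
       U_Y = n1*n2 - U_X = 20 - 11 = 9.
Step 4: No ties, so the exact null distribution of U (based on enumerating the C(9,4) = 126 equally likely rank assignments) gives the two-sided p-value.
Step 5: p-value = 0.904762; compare to alpha = 0.05. fail to reject H0.

U_X = 11, p = 0.904762, fail to reject H0 at alpha = 0.05.


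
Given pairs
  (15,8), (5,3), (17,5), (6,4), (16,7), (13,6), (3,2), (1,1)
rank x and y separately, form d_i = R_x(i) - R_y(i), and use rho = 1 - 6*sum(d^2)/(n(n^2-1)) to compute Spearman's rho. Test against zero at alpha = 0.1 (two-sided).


Step 1: Rank x and y separately (midranks; no ties here).
rank(x): 15->6, 5->3, 17->8, 6->4, 16->7, 13->5, 3->2, 1->1
rank(y): 8->8, 3->3, 5->5, 4->4, 7->7, 6->6, 2->2, 1->1
Step 2: d_i = R_x(i) - R_y(i); compute d_i^2.
  (6-8)^2=4, (3-3)^2=0, (8-5)^2=9, (4-4)^2=0, (7-7)^2=0, (5-6)^2=1, (2-2)^2=0, (1-1)^2=0
sum(d^2) = 14.
Step 3: rho = 1 - 6*14 / (8*(8^2 - 1)) = 1 - 84/504 = 0.833333.
Step 4: Under H0, t = rho * sqrt((n-2)/(1-rho^2)) = 3.6927 ~ t(6).
Step 5: Two-sided p-value from the t-distribution with 6 df = 0.010176.
Step 6: alpha = 0.1. reject H0.

rho = 0.8333, p = 0.010176, reject H0 at alpha = 0.1.


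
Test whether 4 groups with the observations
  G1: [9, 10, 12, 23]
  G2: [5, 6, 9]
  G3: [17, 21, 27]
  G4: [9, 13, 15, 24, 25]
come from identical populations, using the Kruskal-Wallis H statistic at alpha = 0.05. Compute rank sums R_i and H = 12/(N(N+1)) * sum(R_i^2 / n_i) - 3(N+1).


Step 1: Combine all N = 15 observations and assign midranks.
sorted (value, group, rank): (5,G2,1), (6,G2,2), (9,G1,4), (9,G2,4), (9,G4,4), (10,G1,6), (12,G1,7), (13,G4,8), (15,G4,9), (17,G3,10), (21,G3,11), (23,G1,12), (24,G4,13), (25,G4,14), (27,G3,15)
Step 2: Sum ranks within each group.
R_1 = 29 (n_1 = 4)
R_2 = 7 (n_2 = 3)
R_3 = 36 (n_3 = 3)
R_4 = 48 (n_4 = 5)
Step 3: H = 12/(N(N+1)) * sum(R_i^2/n_i) - 3(N+1)
     = 12/(15*16) * (29^2/4 + 7^2/3 + 36^2/3 + 48^2/5) - 3*16
     = 0.050000 * 1119.38 - 48
     = 7.969167.
Step 4: Ties present; correction factor C = 1 - 24/(15^3 - 15) = 0.992857. Corrected H = 7.969167 / 0.992857 = 8.026499.
Step 5: Under H0, H ~ chi^2(3); p-value = 0.045467.
Step 6: alpha = 0.05. reject H0.

H = 8.0265, df = 3, p = 0.045467, reject H0.


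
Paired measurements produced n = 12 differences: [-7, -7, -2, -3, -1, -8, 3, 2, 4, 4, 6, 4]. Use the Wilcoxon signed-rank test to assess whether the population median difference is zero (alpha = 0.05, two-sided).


Step 1: Drop any zero differences (none here) and take |d_i|.
|d| = [7, 7, 2, 3, 1, 8, 3, 2, 4, 4, 6, 4]
Step 2: Midrank |d_i| (ties get averaged ranks).
ranks: |7|->10.5, |7|->10.5, |2|->2.5, |3|->4.5, |1|->1, |8|->12, |3|->4.5, |2|->2.5, |4|->7, |4|->7, |6|->9, |4|->7
Step 3: Attach original signs; sum ranks with positive sign and with negative sign.
W+ = 4.5 + 2.5 + 7 + 7 + 9 + 7 = 37
W- = 10.5 + 10.5 + 2.5 + 4.5 + 1 + 12 = 41
(Check: W+ + W- = 78 should equal n(n+1)/2 = 78.)
Step 4: Test statistic W = min(W+, W-) = 37.
Step 5: Ties in |d|, so use the tie-corrected normal approximation.
        E[W] = n(n+1)/4 = 12*13/4 = 39.
        Tie groups: |d|=2 (t=2), |d|=3 (t=2), |d|=4 (t=3), |d|=7 (t=2); sum(t^3 - t) = 42.
        Var[W] = n(n+1)(2n+1)/24 - sum(t^3-t)/48 = 3900/24 - 42/48 = 161.625.
        z = (W - E[W]) / sqrt(Var[W]) = (37 - 39) / 12.7132 = -0.1573.
        Two-sided p = 2*Phi(z) = 0.874995.
Step 6: alpha = 0.05. fail to reject H0.

W+ = 37, W- = 41, W = min = 37, p = 0.874995, fail to reject H0.


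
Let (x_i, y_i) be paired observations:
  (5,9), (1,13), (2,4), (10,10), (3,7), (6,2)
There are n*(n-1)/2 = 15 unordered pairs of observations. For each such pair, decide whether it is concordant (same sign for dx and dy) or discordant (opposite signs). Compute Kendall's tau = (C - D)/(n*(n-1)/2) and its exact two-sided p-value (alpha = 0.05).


Step 1: Enumerate the 15 unordered pairs (i,j) with i<j and classify each by sign(x_j-x_i) * sign(y_j-y_i).
  (1,2):dx=-4,dy=+4->D; (1,3):dx=-3,dy=-5->C; (1,4):dx=+5,dy=+1->C; (1,5):dx=-2,dy=-2->C
  (1,6):dx=+1,dy=-7->D; (2,3):dx=+1,dy=-9->D; (2,4):dx=+9,dy=-3->D; (2,5):dx=+2,dy=-6->D
  (2,6):dx=+5,dy=-11->D; (3,4):dx=+8,dy=+6->C; (3,5):dx=+1,dy=+3->C; (3,6):dx=+4,dy=-2->D
  (4,5):dx=-7,dy=-3->C; (4,6):dx=-4,dy=-8->C; (5,6):dx=+3,dy=-5->D
Step 2: C = 7, D = 8, total pairs = 15.
Step 3: tau = (C - D)/(n(n-1)/2) = (7 - 8)/15 = -0.066667.
Step 4: Exact two-sided p-value (enumerate n! = 720 permutations of y under H0): p = 1.000000.
Step 5: alpha = 0.05. fail to reject H0.

tau_b = -0.0667 (C=7, D=8), p = 1.000000, fail to reject H0.


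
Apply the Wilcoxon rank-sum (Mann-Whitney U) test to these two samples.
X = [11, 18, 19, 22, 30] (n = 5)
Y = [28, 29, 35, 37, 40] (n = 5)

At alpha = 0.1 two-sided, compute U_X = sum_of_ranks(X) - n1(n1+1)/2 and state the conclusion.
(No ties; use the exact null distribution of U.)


Step 1: Combine and sort all 10 observations; assign midranks.
sorted (value, group): (11,X), (18,X), (19,X), (22,X), (28,Y), (29,Y), (30,X), (35,Y), (37,Y), (40,Y)
ranks: 11->1, 18->2, 19->3, 22->4, 28->5, 29->6, 30->7, 35->8, 37->9, 40->10
Step 2: Rank sum for X: R1 = 1 + 2 + 3 + 4 + 7 = 17.
Step 3: U_X = R1 - n1(n1+1)/2 = 17 - 5*6/2 = 17 - 15 = 2.
       U_Y = n1*n2 - U_X = 25 - 2 = 23.
Step 4: No ties, so the exact null distribution of U (based on enumerating the C(10,5) = 252 equally likely rank assignments) gives the two-sided p-value.
Step 5: p-value = 0.031746; compare to alpha = 0.1. reject H0.

U_X = 2, p = 0.031746, reject H0 at alpha = 0.1.


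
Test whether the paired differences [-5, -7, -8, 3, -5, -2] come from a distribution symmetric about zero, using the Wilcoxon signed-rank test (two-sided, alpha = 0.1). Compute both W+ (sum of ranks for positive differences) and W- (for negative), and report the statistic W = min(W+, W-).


Step 1: Drop any zero differences (none here) and take |d_i|.
|d| = [5, 7, 8, 3, 5, 2]
Step 2: Midrank |d_i| (ties get averaged ranks).
ranks: |5|->3.5, |7|->5, |8|->6, |3|->2, |5|->3.5, |2|->1
Step 3: Attach original signs; sum ranks with positive sign and with negative sign.
W+ = 2 = 2
W- = 3.5 + 5 + 6 + 3.5 + 1 = 19
(Check: W+ + W- = 21 should equal n(n+1)/2 = 21.)
Step 4: Test statistic W = min(W+, W-) = 2.
Step 5: Ties in |d|, so use the tie-corrected normal approximation.
        E[W] = n(n+1)/4 = 6*7/4 = 10.5.
        Tie groups: |d|=5 (t=2); sum(t^3 - t) = 6.
        Var[W] = n(n+1)(2n+1)/24 - sum(t^3-t)/48 = 546/24 - 6/48 = 22.625.
        z = (W - E[W]) / sqrt(Var[W]) = (2 - 10.5) / 4.7566 = -1.7870.
        Two-sided p = 2*Phi(z) = 0.073937.
Step 6: alpha = 0.1. reject H0.

W+ = 2, W- = 19, W = min = 2, p = 0.073937, reject H0.


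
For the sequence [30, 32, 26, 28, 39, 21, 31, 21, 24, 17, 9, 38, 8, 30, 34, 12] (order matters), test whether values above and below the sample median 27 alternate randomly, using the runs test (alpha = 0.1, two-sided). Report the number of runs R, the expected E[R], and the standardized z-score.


Step 1: Compute median = 27; label A = above, B = below.
Labels in order: AABAABABBBBABAAB  (n_A = 8, n_B = 8)
Step 2: Count runs R = 10.
Step 3: Under H0 (random ordering), E[R] = 2*n_A*n_B/(n_A+n_B) + 1 = 2*8*8/16 + 1 = 9.0000.
        Var[R] = 2*n_A*n_B*(2*n_A*n_B - n_A - n_B) / ((n_A+n_B)^2 * (n_A+n_B-1)) = 14336/3840 = 3.7333.
        SD[R] = 1.9322.
Step 4: Continuity-corrected z = (R - 0.5 - E[R]) / SD[R] = (10 - 0.5 - 9.0000) / 1.9322 = 0.2588.
Step 5: Two-sided p-value via normal approximation = 2*(1 - Phi(|z|)) = 0.795809.
Step 6: alpha = 0.1. fail to reject H0.

R = 10, z = 0.2588, p = 0.795809, fail to reject H0.


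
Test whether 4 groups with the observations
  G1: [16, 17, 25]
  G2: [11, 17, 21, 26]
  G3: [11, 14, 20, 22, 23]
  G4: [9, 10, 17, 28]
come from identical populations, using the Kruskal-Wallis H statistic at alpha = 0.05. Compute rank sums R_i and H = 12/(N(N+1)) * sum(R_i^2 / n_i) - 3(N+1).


Step 1: Combine all N = 16 observations and assign midranks.
sorted (value, group, rank): (9,G4,1), (10,G4,2), (11,G2,3.5), (11,G3,3.5), (14,G3,5), (16,G1,6), (17,G1,8), (17,G2,8), (17,G4,8), (20,G3,10), (21,G2,11), (22,G3,12), (23,G3,13), (25,G1,14), (26,G2,15), (28,G4,16)
Step 2: Sum ranks within each group.
R_1 = 28 (n_1 = 3)
R_2 = 37.5 (n_2 = 4)
R_3 = 43.5 (n_3 = 5)
R_4 = 27 (n_4 = 4)
Step 3: H = 12/(N(N+1)) * sum(R_i^2/n_i) - 3(N+1)
     = 12/(16*17) * (28^2/3 + 37.5^2/4 + 43.5^2/5 + 27^2/4) - 3*17
     = 0.044118 * 1173.6 - 51
     = 0.776287.
Step 4: Ties present; correction factor C = 1 - 30/(16^3 - 16) = 0.992647. Corrected H = 0.776287 / 0.992647 = 0.782037.
Step 5: Under H0, H ~ chi^2(3); p-value = 0.853759.
Step 6: alpha = 0.05. fail to reject H0.

H = 0.7820, df = 3, p = 0.853759, fail to reject H0.


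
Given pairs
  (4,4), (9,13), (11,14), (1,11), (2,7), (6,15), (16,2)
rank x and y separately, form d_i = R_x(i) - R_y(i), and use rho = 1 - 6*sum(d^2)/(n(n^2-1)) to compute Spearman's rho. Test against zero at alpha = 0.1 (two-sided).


Step 1: Rank x and y separately (midranks; no ties here).
rank(x): 4->3, 9->5, 11->6, 1->1, 2->2, 6->4, 16->7
rank(y): 4->2, 13->5, 14->6, 11->4, 7->3, 15->7, 2->1
Step 2: d_i = R_x(i) - R_y(i); compute d_i^2.
  (3-2)^2=1, (5-5)^2=0, (6-6)^2=0, (1-4)^2=9, (2-3)^2=1, (4-7)^2=9, (7-1)^2=36
sum(d^2) = 56.
Step 3: rho = 1 - 6*56 / (7*(7^2 - 1)) = 1 - 336/336 = 0.000000.
Step 4: Under H0, t = rho * sqrt((n-2)/(1-rho^2)) = 0.0000 ~ t(5).
Step 5: Two-sided p-value from the t-distribution with 5 df = 1.000000.
Step 6: alpha = 0.1. fail to reject H0.

rho = 0.0000, p = 1.000000, fail to reject H0 at alpha = 0.1.


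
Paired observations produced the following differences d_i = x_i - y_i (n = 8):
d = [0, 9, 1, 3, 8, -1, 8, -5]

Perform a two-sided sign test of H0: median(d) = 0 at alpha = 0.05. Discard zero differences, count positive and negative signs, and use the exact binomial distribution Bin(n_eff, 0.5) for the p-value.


Step 1: Discard zero differences. Original n = 8; n_eff = number of nonzero differences = 7.
Nonzero differences (with sign): +9, +1, +3, +8, -1, +8, -5
Step 2: Count signs: positive = 5, negative = 2.
Step 3: Under H0: P(positive) = 0.5, so the number of positives S ~ Bin(7, 0.5).
Step 4: Two-sided exact p-value = sum of Bin(7,0.5) probabilities at or below the observed probability = 0.453125.
Step 5: alpha = 0.05. fail to reject H0.

n_eff = 7, pos = 5, neg = 2, p = 0.453125, fail to reject H0.


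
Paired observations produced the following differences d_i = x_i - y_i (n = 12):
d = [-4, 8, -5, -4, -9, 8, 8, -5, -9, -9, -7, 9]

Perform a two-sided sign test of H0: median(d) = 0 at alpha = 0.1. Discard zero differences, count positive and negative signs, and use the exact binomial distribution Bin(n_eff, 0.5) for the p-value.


Step 1: Discard zero differences. Original n = 12; n_eff = number of nonzero differences = 12.
Nonzero differences (with sign): -4, +8, -5, -4, -9, +8, +8, -5, -9, -9, -7, +9
Step 2: Count signs: positive = 4, negative = 8.
Step 3: Under H0: P(positive) = 0.5, so the number of positives S ~ Bin(12, 0.5).
Step 4: Two-sided exact p-value = sum of Bin(12,0.5) probabilities at or below the observed probability = 0.387695.
Step 5: alpha = 0.1. fail to reject H0.

n_eff = 12, pos = 4, neg = 8, p = 0.387695, fail to reject H0.


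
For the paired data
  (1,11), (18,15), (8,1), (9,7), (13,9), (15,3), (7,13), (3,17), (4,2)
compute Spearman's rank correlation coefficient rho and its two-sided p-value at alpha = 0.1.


Step 1: Rank x and y separately (midranks; no ties here).
rank(x): 1->1, 18->9, 8->5, 9->6, 13->7, 15->8, 7->4, 3->2, 4->3
rank(y): 11->6, 15->8, 1->1, 7->4, 9->5, 3->3, 13->7, 17->9, 2->2
Step 2: d_i = R_x(i) - R_y(i); compute d_i^2.
  (1-6)^2=25, (9-8)^2=1, (5-1)^2=16, (6-4)^2=4, (7-5)^2=4, (8-3)^2=25, (4-7)^2=9, (2-9)^2=49, (3-2)^2=1
sum(d^2) = 134.
Step 3: rho = 1 - 6*134 / (9*(9^2 - 1)) = 1 - 804/720 = -0.116667.
Step 4: Under H0, t = rho * sqrt((n-2)/(1-rho^2)) = -0.3108 ~ t(7).
Step 5: Two-sided p-value from the t-distribution with 7 df = 0.765008.
Step 6: alpha = 0.1. fail to reject H0.

rho = -0.1167, p = 0.765008, fail to reject H0 at alpha = 0.1.


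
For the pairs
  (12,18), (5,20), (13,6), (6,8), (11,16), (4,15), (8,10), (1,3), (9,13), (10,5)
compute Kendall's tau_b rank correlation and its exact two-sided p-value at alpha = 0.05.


Step 1: Enumerate the 45 unordered pairs (i,j) with i<j and classify each by sign(x_j-x_i) * sign(y_j-y_i).
  (1,2):dx=-7,dy=+2->D; (1,3):dx=+1,dy=-12->D; (1,4):dx=-6,dy=-10->C; (1,5):dx=-1,dy=-2->C
  (1,6):dx=-8,dy=-3->C; (1,7):dx=-4,dy=-8->C; (1,8):dx=-11,dy=-15->C; (1,9):dx=-3,dy=-5->C
  (1,10):dx=-2,dy=-13->C; (2,3):dx=+8,dy=-14->D; (2,4):dx=+1,dy=-12->D; (2,5):dx=+6,dy=-4->D
  (2,6):dx=-1,dy=-5->C; (2,7):dx=+3,dy=-10->D; (2,8):dx=-4,dy=-17->C; (2,9):dx=+4,dy=-7->D
  (2,10):dx=+5,dy=-15->D; (3,4):dx=-7,dy=+2->D; (3,5):dx=-2,dy=+10->D; (3,6):dx=-9,dy=+9->D
  (3,7):dx=-5,dy=+4->D; (3,8):dx=-12,dy=-3->C; (3,9):dx=-4,dy=+7->D; (3,10):dx=-3,dy=-1->C
  (4,5):dx=+5,dy=+8->C; (4,6):dx=-2,dy=+7->D; (4,7):dx=+2,dy=+2->C; (4,8):dx=-5,dy=-5->C
  (4,9):dx=+3,dy=+5->C; (4,10):dx=+4,dy=-3->D; (5,6):dx=-7,dy=-1->C; (5,7):dx=-3,dy=-6->C
  (5,8):dx=-10,dy=-13->C; (5,9):dx=-2,dy=-3->C; (5,10):dx=-1,dy=-11->C; (6,7):dx=+4,dy=-5->D
  (6,8):dx=-3,dy=-12->C; (6,9):dx=+5,dy=-2->D; (6,10):dx=+6,dy=-10->D; (7,8):dx=-7,dy=-7->C
  (7,9):dx=+1,dy=+3->C; (7,10):dx=+2,dy=-5->D; (8,9):dx=+8,dy=+10->C; (8,10):dx=+9,dy=+2->C
  (9,10):dx=+1,dy=-8->D
Step 2: C = 25, D = 20, total pairs = 45.
Step 3: tau = (C - D)/(n(n-1)/2) = (25 - 20)/45 = 0.111111.
Step 4: Exact two-sided p-value (enumerate n! = 3628800 permutations of y under H0): p = 0.727490.
Step 5: alpha = 0.05. fail to reject H0.

tau_b = 0.1111 (C=25, D=20), p = 0.727490, fail to reject H0.
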